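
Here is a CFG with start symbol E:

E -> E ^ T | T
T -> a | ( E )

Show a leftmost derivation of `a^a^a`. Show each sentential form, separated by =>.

E=>E^T=>E^T^T=>T^T^T=>a^T^T=>a^a^T=>a^a^a

E => E^T   [E -> E ^ T]
E^T => E^T^T   [E -> E ^ T]
E^T^T => T^T^T   [E -> T]
T^T^T => a^T^T   [T -> a]
a^T^T => a^a^T   [T -> a]
a^a^T => a^a^a   [T -> a]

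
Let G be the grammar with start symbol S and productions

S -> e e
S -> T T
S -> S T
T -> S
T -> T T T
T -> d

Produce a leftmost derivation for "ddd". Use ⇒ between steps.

S ⇒ TT   [S -> T T]
TT ⇒ ST   [T -> S]
ST ⇒ TTT   [S -> T T]
TTT ⇒ dTT   [T -> d]
dTT ⇒ ddT   [T -> d]
ddT ⇒ ddd   [T -> d]

S⇒TT⇒ST⇒TTT⇒dTT⇒ddT⇒ddd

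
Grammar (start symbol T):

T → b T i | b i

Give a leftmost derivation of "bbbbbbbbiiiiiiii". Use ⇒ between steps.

T ⇒ bTi ⇒ bbTii ⇒ bbbTiii ⇒ bbbbTiiii ⇒ bbbbbTiiiii ⇒ bbbbbbTiiiiii ⇒ bbbbbbbTiiiiiii ⇒ bbbbbbbbiiiiiiii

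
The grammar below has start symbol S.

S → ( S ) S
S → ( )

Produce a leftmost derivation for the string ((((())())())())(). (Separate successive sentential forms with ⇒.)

S ⇒ (S)S   [S → ( S ) S]
(S)S ⇒ ((S)S)S   [S → ( S ) S]
((S)S)S ⇒ (((S)S)S)S   [S → ( S ) S]
(((S)S)S)S ⇒ ((((S)S)S)S)S   [S → ( S ) S]
((((S)S)S)S)S ⇒ ((((())S)S)S)S   [S → ( )]
((((())S)S)S)S ⇒ ((((())())S)S)S   [S → ( )]
((((())())S)S)S ⇒ ((((())())())S)S   [S → ( )]
((((())())())S)S ⇒ ((((())())())())S   [S → ( )]
((((())())())())S ⇒ ((((())())())())()   [S → ( )]

S ⇒ (S)S ⇒ ((S)S)S ⇒ (((S)S)S)S ⇒ ((((S)S)S)S)S ⇒ ((((())S)S)S)S ⇒ ((((())())S)S)S ⇒ ((((())())())S)S ⇒ ((((())())())())S ⇒ ((((())())())())()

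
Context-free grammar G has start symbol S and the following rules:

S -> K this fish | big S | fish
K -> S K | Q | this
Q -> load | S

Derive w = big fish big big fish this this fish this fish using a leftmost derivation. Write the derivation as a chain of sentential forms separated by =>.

S => big S => big K this fish => big S K this fish => big fish K this fish => big fish Q this fish => big fish S this fish => big fish big S this fish => big fish big big S this fish => big fish big big K this fish this fish => big fish big big S K this fish this fish => big fish big big fish K this fish this fish => big fish big big fish this this fish this fish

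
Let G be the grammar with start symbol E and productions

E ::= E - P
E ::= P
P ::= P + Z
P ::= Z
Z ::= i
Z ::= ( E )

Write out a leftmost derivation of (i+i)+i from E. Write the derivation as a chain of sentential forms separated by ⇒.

E ⇒ P ⇒ P+Z ⇒ Z+Z ⇒ (E)+Z ⇒ (P)+Z ⇒ (P+Z)+Z ⇒ (Z+Z)+Z ⇒ (i+Z)+Z ⇒ (i+i)+Z ⇒ (i+i)+i

E ⇒ P   [E ::= P]
P ⇒ P+Z   [P ::= P + Z]
P+Z ⇒ Z+Z   [P ::= Z]
Z+Z ⇒ (E)+Z   [Z ::= ( E )]
(E)+Z ⇒ (P)+Z   [E ::= P]
(P)+Z ⇒ (P+Z)+Z   [P ::= P + Z]
(P+Z)+Z ⇒ (Z+Z)+Z   [P ::= Z]
(Z+Z)+Z ⇒ (i+Z)+Z   [Z ::= i]
(i+Z)+Z ⇒ (i+i)+Z   [Z ::= i]
(i+i)+Z ⇒ (i+i)+i   [Z ::= i]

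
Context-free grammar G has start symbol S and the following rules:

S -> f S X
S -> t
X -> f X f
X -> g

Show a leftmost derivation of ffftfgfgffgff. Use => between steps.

S=>fSX=>ffSXX=>fffSXXX=>ffftXXX=>ffftfXfXX=>ffftfgfXX=>ffftfgfgX=>ffftfgfgfXf=>ffftfgfgffXff=>ffftfgfgffgff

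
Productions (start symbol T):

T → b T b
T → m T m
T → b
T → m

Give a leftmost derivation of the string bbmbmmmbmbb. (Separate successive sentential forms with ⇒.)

T ⇒ bTb ⇒ bbTbb ⇒ bbmTmbb ⇒ bbmbTbmbb ⇒ bbmbmTmbmbb ⇒ bbmbmmmbmbb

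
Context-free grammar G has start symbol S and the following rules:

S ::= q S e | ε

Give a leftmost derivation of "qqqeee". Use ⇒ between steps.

S ⇒ qSe ⇒ qqSee ⇒ qqqSeee ⇒ qqqeee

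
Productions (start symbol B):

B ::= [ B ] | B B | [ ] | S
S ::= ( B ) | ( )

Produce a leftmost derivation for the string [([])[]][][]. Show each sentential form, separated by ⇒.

B ⇒ BB   [B ::= B B]
BB ⇒ BBB   [B ::= B B]
BBB ⇒ [B]BB   [B ::= [ B ]]
[B]BB ⇒ [BB]BB   [B ::= B B]
[BB]BB ⇒ [SB]BB   [B ::= S]
[SB]BB ⇒ [(B)B]BB   [S ::= ( B )]
[(B)B]BB ⇒ [([])B]BB   [B ::= [ ]]
[([])B]BB ⇒ [([])[]]BB   [B ::= [ ]]
[([])[]]BB ⇒ [([])[]][]B   [B ::= [ ]]
[([])[]][]B ⇒ [([])[]][][]   [B ::= [ ]]

B⇒BB⇒BBB⇒[B]BB⇒[BB]BB⇒[SB]BB⇒[(B)B]BB⇒[([])B]BB⇒[([])[]]BB⇒[([])[]][]B⇒[([])[]][][]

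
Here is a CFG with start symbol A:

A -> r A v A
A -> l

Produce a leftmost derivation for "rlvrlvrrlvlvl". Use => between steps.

A => rAvA   [A -> r A v A]
rAvA => rlvA   [A -> l]
rlvA => rlvrAvA   [A -> r A v A]
rlvrAvA => rlvrlvA   [A -> l]
rlvrlvA => rlvrlvrAvA   [A -> r A v A]
rlvrlvrAvA => rlvrlvrrAvAvA   [A -> r A v A]
rlvrlvrrAvAvA => rlvrlvrrlvAvA   [A -> l]
rlvrlvrrlvAvA => rlvrlvrrlvlvA   [A -> l]
rlvrlvrrlvlvA => rlvrlvrrlvlvl   [A -> l]

A => rAvA => rlvA => rlvrAvA => rlvrlvA => rlvrlvrAvA => rlvrlvrrAvAvA => rlvrlvrrlvAvA => rlvrlvrrlvlvA => rlvrlvrrlvlvl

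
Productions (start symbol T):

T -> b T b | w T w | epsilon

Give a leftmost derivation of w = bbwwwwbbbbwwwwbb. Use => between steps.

T=>bTb=>bbTbb=>bbwTwbb=>bbwwTwwbb=>bbwwwTwwwbb=>bbwwwwTwwwwbb=>bbwwwwbTbwwwwbb=>bbwwwwbbTbbwwwwbb=>bbwwwwbbbbwwwwbb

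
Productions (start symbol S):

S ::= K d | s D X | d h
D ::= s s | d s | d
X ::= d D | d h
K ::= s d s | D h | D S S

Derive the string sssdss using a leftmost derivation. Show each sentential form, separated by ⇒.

S ⇒ sDX ⇒ sssX ⇒ sssdD ⇒ sssdss

S ⇒ sDX   [S ::= s D X]
sDX ⇒ sssX   [D ::= s s]
sssX ⇒ sssdD   [X ::= d D]
sssdD ⇒ sssdss   [D ::= s s]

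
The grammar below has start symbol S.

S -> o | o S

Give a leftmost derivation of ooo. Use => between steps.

S => oS   [S -> o S]
oS => ooS   [S -> o S]
ooS => ooo   [S -> o]

S => oS => ooS => ooo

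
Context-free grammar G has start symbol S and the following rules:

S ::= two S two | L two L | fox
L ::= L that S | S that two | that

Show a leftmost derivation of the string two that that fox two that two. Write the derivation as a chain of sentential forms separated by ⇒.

S ⇒ two S two ⇒ two L two L two ⇒ two L that S two L two ⇒ two that that S two L two ⇒ two that that fox two L two ⇒ two that that fox two that two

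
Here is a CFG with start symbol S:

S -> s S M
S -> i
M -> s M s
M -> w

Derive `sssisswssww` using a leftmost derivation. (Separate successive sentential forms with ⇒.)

S ⇒ sSM ⇒ ssSMM ⇒ sssSMMM ⇒ sssiMMM ⇒ sssisMsMM ⇒ sssissMssMM ⇒ sssisswssMM ⇒ sssisswsswM ⇒ sssisswssww

S ⇒ sSM   [S -> s S M]
sSM ⇒ ssSMM   [S -> s S M]
ssSMM ⇒ sssSMMM   [S -> s S M]
sssSMMM ⇒ sssiMMM   [S -> i]
sssiMMM ⇒ sssisMsMM   [M -> s M s]
sssisMsMM ⇒ sssissMssMM   [M -> s M s]
sssissMssMM ⇒ sssisswssMM   [M -> w]
sssisswssMM ⇒ sssisswsswM   [M -> w]
sssisswsswM ⇒ sssisswssww   [M -> w]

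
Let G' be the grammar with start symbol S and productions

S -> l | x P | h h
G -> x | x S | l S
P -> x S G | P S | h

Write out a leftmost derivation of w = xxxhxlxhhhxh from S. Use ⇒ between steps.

S ⇒ xP ⇒ xPS ⇒ xPSS ⇒ xxSGSS ⇒ xxxPGSS ⇒ xxxhGSS ⇒ xxxhxSSS ⇒ xxxhxlSS ⇒ xxxhxlxPS ⇒ xxxhxlxPSS ⇒ xxxhxlxhSS ⇒ xxxhxlxhhhS ⇒ xxxhxlxhhhxP ⇒ xxxhxlxhhhxh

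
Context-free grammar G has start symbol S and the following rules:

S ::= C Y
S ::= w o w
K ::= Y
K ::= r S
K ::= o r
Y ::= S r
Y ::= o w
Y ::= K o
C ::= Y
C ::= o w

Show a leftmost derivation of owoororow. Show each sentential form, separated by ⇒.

S ⇒ CY ⇒ YY ⇒ SrY ⇒ CYrY ⇒ YYrY ⇒ KoYrY ⇒ YoYrY ⇒ owoYrY ⇒ owoKorY ⇒ owoororY ⇒ owoororow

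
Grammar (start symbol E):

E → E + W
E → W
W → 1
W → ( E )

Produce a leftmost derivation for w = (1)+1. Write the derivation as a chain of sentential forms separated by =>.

E => E+W => W+W => (E)+W => (W)+W => (1)+W => (1)+1

E => E+W   [E → E + W]
E+W => W+W   [E → W]
W+W => (E)+W   [W → ( E )]
(E)+W => (W)+W   [E → W]
(W)+W => (1)+W   [W → 1]
(1)+W => (1)+1   [W → 1]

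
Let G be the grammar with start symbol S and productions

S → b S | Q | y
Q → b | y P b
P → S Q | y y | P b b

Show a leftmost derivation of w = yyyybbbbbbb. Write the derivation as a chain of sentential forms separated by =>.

S => Q => yPb => ySQb => yyQb => yyyPbb => yyyPbbbb => yyyPbbbbbb => yyySQbbbbbb => yyyyQbbbbbb => yyyybbbbbbb

S => Q   [S → Q]
Q => yPb   [Q → y P b]
yPb => ySQb   [P → S Q]
ySQb => yyQb   [S → y]
yyQb => yyyPbb   [Q → y P b]
yyyPbb => yyyPbbbb   [P → P b b]
yyyPbbbb => yyyPbbbbbb   [P → P b b]
yyyPbbbbbb => yyySQbbbbbb   [P → S Q]
yyySQbbbbbb => yyyyQbbbbbb   [S → y]
yyyyQbbbbbb => yyyybbbbbbb   [Q → b]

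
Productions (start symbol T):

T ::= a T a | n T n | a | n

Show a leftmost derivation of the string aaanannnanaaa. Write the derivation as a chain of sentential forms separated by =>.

T => aTa => aaTaa => aaaTaaa => aaanTnaaa => aaanaTanaaa => aaananTnanaaa => aaanannnanaaa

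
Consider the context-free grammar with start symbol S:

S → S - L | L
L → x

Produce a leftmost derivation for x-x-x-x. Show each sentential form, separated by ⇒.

S ⇒ S-L   [S → S - L]
S-L ⇒ S-L-L   [S → S - L]
S-L-L ⇒ S-L-L-L   [S → S - L]
S-L-L-L ⇒ L-L-L-L   [S → L]
L-L-L-L ⇒ x-L-L-L   [L → x]
x-L-L-L ⇒ x-x-L-L   [L → x]
x-x-L-L ⇒ x-x-x-L   [L → x]
x-x-x-L ⇒ x-x-x-x   [L → x]

S⇒S-L⇒S-L-L⇒S-L-L-L⇒L-L-L-L⇒x-L-L-L⇒x-x-L-L⇒x-x-x-L⇒x-x-x-x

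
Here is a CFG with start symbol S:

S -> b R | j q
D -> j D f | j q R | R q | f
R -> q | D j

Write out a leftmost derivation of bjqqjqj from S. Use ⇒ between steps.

S ⇒ bR ⇒ bDj ⇒ bRqj ⇒ bDjqj ⇒ bjqRjqj ⇒ bjqqjqj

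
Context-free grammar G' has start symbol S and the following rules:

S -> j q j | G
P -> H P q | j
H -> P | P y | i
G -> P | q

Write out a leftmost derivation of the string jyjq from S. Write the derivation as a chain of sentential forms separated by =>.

S=>G=>P=>HPq=>PyPq=>jyPq=>jyjq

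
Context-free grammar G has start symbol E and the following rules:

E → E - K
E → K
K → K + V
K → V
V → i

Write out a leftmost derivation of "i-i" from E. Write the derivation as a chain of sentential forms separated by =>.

E => E-K => K-K => V-K => i-K => i-V => i-i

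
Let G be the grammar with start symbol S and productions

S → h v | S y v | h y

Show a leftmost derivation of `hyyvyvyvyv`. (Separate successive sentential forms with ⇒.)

S ⇒ Syv ⇒ Syvyv ⇒ Syvyvyv ⇒ Syvyvyvyv ⇒ hyyvyvyvyv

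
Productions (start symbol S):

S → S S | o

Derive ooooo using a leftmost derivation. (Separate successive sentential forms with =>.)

S => SS => SSS => oSS => oSSS => oSSSS => ooSSS => oooSS => ooooS => ooooo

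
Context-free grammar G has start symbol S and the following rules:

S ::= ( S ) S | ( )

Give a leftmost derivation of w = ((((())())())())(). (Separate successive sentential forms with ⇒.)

S ⇒ (S)S   [S ::= ( S ) S]
(S)S ⇒ ((S)S)S   [S ::= ( S ) S]
((S)S)S ⇒ (((S)S)S)S   [S ::= ( S ) S]
(((S)S)S)S ⇒ ((((S)S)S)S)S   [S ::= ( S ) S]
((((S)S)S)S)S ⇒ ((((())S)S)S)S   [S ::= ( )]
((((())S)S)S)S ⇒ ((((())())S)S)S   [S ::= ( )]
((((())())S)S)S ⇒ ((((())())())S)S   [S ::= ( )]
((((())())())S)S ⇒ ((((())())())())S   [S ::= ( )]
((((())())())())S ⇒ ((((())())())())()   [S ::= ( )]

S⇒(S)S⇒((S)S)S⇒(((S)S)S)S⇒((((S)S)S)S)S⇒((((())S)S)S)S⇒((((())())S)S)S⇒((((())())())S)S⇒((((())())())())S⇒((((())())())())()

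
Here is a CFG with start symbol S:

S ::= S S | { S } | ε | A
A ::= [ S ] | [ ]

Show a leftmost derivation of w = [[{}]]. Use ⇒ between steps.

S⇒SS⇒AS⇒[S]S⇒[A]S⇒[[S]]S⇒[[{S}]]S⇒[[{}]]S⇒[[{}]]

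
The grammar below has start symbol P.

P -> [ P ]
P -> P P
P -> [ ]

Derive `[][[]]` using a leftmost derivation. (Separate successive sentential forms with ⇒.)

P ⇒ PP ⇒ []P ⇒ [][P] ⇒ [][[]]

P ⇒ PP   [P -> P P]
PP ⇒ []P   [P -> [ ]]
[]P ⇒ [][P]   [P -> [ P ]]
[][P] ⇒ [][[]]   [P -> [ ]]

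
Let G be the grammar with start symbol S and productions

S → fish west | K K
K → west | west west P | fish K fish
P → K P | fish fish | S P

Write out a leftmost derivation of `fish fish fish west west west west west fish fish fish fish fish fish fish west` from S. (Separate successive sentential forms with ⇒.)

S ⇒ K K ⇒ fish K fish K ⇒ fish fish K fish fish K ⇒ fish fish fish K fish fish fish K ⇒ fish fish fish west west P fish fish fish K ⇒ fish fish fish west west S P fish fish fish K ⇒ fish fish fish west west K K P fish fish fish K ⇒ fish fish fish west west west K P fish fish fish K ⇒ fish fish fish west west west west west P P fish fish fish K ⇒ fish fish fish west west west west west fish fish P fish fish fish K ⇒ fish fish fish west west west west west fish fish fish fish fish fish fish K ⇒ fish fish fish west west west west west fish fish fish fish fish fish fish west

S ⇒ K K   [S → K K]
K K ⇒ fish K fish K   [K → fish K fish]
fish K fish K ⇒ fish fish K fish fish K   [K → fish K fish]
fish fish K fish fish K ⇒ fish fish fish K fish fish fish K   [K → fish K fish]
fish fish fish K fish fish fish K ⇒ fish fish fish west west P fish fish fish K   [K → west west P]
fish fish fish west west P fish fish fish K ⇒ fish fish fish west west S P fish fish fish K   [P → S P]
fish fish fish west west S P fish fish fish K ⇒ fish fish fish west west K K P fish fish fish K   [S → K K]
fish fish fish west west K K P fish fish fish K ⇒ fish fish fish west west west K P fish fish fish K   [K → west]
fish fish fish west west west K P fish fish fish K ⇒ fish fish fish west west west west west P P fish fish fish K   [K → west west P]
fish fish fish west west west west west P P fish fish fish K ⇒ fish fish fish west west west west west fish fish P fish fish fish K   [P → fish fish]
fish fish fish west west west west west fish fish P fish fish fish K ⇒ fish fish fish west west west west west fish fish fish fish fish fish fish K   [P → fish fish]
fish fish fish west west west west west fish fish fish fish fish fish fish K ⇒ fish fish fish west west west west west fish fish fish fish fish fish fish west   [K → west]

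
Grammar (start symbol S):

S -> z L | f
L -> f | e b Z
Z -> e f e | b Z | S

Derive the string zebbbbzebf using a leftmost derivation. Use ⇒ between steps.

S ⇒ zL ⇒ zebZ ⇒ zebbZ ⇒ zebbbZ ⇒ zebbbbZ ⇒ zebbbbS ⇒ zebbbbzL ⇒ zebbbbzebZ ⇒ zebbbbzebS ⇒ zebbbbzebf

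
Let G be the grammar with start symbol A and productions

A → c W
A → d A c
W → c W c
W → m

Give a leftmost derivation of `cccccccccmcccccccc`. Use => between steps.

A => cW => ccWc => cccWcc => ccccWccc => cccccWcccc => ccccccWccccc => cccccccWcccccc => ccccccccWccccccc => cccccccccWcccccccc => cccccccccmcccccccc

A => cW   [A → c W]
cW => ccWc   [W → c W c]
ccWc => cccWcc   [W → c W c]
cccWcc => ccccWccc   [W → c W c]
ccccWccc => cccccWcccc   [W → c W c]
cccccWcccc => ccccccWccccc   [W → c W c]
ccccccWccccc => cccccccWcccccc   [W → c W c]
cccccccWcccccc => ccccccccWccccccc   [W → c W c]
ccccccccWccccccc => cccccccccWcccccccc   [W → c W c]
cccccccccWcccccccc => cccccccccmcccccccc   [W → m]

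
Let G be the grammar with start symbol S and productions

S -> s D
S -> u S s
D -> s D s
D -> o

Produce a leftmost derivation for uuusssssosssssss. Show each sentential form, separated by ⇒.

S ⇒ uSs   [S -> u S s]
uSs ⇒ uuSss   [S -> u S s]
uuSss ⇒ uuuSsss   [S -> u S s]
uuuSsss ⇒ uuusDsss   [S -> s D]
uuusDsss ⇒ uuussDssss   [D -> s D s]
uuussDssss ⇒ uuusssDsssss   [D -> s D s]
uuusssDsssss ⇒ uuussssDssssss   [D -> s D s]
uuussssDssssss ⇒ uuusssssDsssssss   [D -> s D s]
uuusssssDsssssss ⇒ uuusssssosssssss   [D -> o]

S ⇒ uSs ⇒ uuSss ⇒ uuuSsss ⇒ uuusDsss ⇒ uuussDssss ⇒ uuusssDsssss ⇒ uuussssDssssss ⇒ uuusssssDsssssss ⇒ uuusssssosssssss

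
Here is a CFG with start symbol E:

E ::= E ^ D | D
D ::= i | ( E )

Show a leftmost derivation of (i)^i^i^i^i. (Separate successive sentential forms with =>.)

E => E^D => E^D^D => E^D^D^D => E^D^D^D^D => D^D^D^D^D => (E)^D^D^D^D => (D)^D^D^D^D => (i)^D^D^D^D => (i)^i^D^D^D => (i)^i^i^D^D => (i)^i^i^i^D => (i)^i^i^i^i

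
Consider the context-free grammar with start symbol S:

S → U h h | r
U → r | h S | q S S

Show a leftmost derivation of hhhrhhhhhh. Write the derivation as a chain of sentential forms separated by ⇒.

S ⇒ Uhh ⇒ hShh ⇒ hUhhhh ⇒ hhShhhh ⇒ hhUhhhhhh ⇒ hhhShhhhhh ⇒ hhhrhhhhhh

S ⇒ Uhh   [S → U h h]
Uhh ⇒ hShh   [U → h S]
hShh ⇒ hUhhhh   [S → U h h]
hUhhhh ⇒ hhShhhh   [U → h S]
hhShhhh ⇒ hhUhhhhhh   [S → U h h]
hhUhhhhhh ⇒ hhhShhhhhh   [U → h S]
hhhShhhhhh ⇒ hhhrhhhhhh   [S → r]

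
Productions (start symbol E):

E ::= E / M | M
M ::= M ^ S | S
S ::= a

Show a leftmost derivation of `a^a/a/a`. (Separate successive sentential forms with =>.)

E => E/M => E/M/M => M/M/M => M^S/M/M => S^S/M/M => a^S/M/M => a^a/M/M => a^a/S/M => a^a/a/M => a^a/a/S => a^a/a/a

E => E/M   [E ::= E / M]
E/M => E/M/M   [E ::= E / M]
E/M/M => M/M/M   [E ::= M]
M/M/M => M^S/M/M   [M ::= M ^ S]
M^S/M/M => S^S/M/M   [M ::= S]
S^S/M/M => a^S/M/M   [S ::= a]
a^S/M/M => a^a/M/M   [S ::= a]
a^a/M/M => a^a/S/M   [M ::= S]
a^a/S/M => a^a/a/M   [S ::= a]
a^a/a/M => a^a/a/S   [M ::= S]
a^a/a/S => a^a/a/a   [S ::= a]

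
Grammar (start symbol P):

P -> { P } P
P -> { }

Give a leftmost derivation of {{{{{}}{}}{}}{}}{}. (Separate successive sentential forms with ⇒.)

P ⇒ {P}P   [P -> { P } P]
{P}P ⇒ {{P}P}P   [P -> { P } P]
{{P}P}P ⇒ {{{P}P}P}P   [P -> { P } P]
{{{P}P}P}P ⇒ {{{{P}P}P}P}P   [P -> { P } P]
{{{{P}P}P}P}P ⇒ {{{{{}}P}P}P}P   [P -> { }]
{{{{{}}P}P}P}P ⇒ {{{{{}}{}}P}P}P   [P -> { }]
{{{{{}}{}}P}P}P ⇒ {{{{{}}{}}{}}P}P   [P -> { }]
{{{{{}}{}}{}}P}P ⇒ {{{{{}}{}}{}}{}}P   [P -> { }]
{{{{{}}{}}{}}{}}P ⇒ {{{{{}}{}}{}}{}}{}   [P -> { }]

P ⇒ {P}P ⇒ {{P}P}P ⇒ {{{P}P}P}P ⇒ {{{{P}P}P}P}P ⇒ {{{{{}}P}P}P}P ⇒ {{{{{}}{}}P}P}P ⇒ {{{{{}}{}}{}}P}P ⇒ {{{{{}}{}}{}}{}}P ⇒ {{{{{}}{}}{}}{}}{}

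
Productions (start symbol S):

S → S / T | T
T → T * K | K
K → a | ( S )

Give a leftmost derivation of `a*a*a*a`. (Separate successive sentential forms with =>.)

S => T   [S → T]
T => T*K   [T → T * K]
T*K => T*K*K   [T → T * K]
T*K*K => T*K*K*K   [T → T * K]
T*K*K*K => K*K*K*K   [T → K]
K*K*K*K => a*K*K*K   [K → a]
a*K*K*K => a*a*K*K   [K → a]
a*a*K*K => a*a*a*K   [K → a]
a*a*a*K => a*a*a*a   [K → a]

S=>T=>T*K=>T*K*K=>T*K*K*K=>K*K*K*K=>a*K*K*K=>a*a*K*K=>a*a*a*K=>a*a*a*a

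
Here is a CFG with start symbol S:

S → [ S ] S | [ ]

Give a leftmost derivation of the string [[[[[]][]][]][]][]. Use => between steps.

S => [S]S   [S → [ S ] S]
[S]S => [[S]S]S   [S → [ S ] S]
[[S]S]S => [[[S]S]S]S   [S → [ S ] S]
[[[S]S]S]S => [[[[S]S]S]S]S   [S → [ S ] S]
[[[[S]S]S]S]S => [[[[[]]S]S]S]S   [S → [ ]]
[[[[[]]S]S]S]S => [[[[[]][]]S]S]S   [S → [ ]]
[[[[[]][]]S]S]S => [[[[[]][]][]]S]S   [S → [ ]]
[[[[[]][]][]]S]S => [[[[[]][]][]][]]S   [S → [ ]]
[[[[[]][]][]][]]S => [[[[[]][]][]][]][]   [S → [ ]]

S => [S]S => [[S]S]S => [[[S]S]S]S => [[[[S]S]S]S]S => [[[[[]]S]S]S]S => [[[[[]][]]S]S]S => [[[[[]][]][]]S]S => [[[[[]][]][]][]]S => [[[[[]][]][]][]][]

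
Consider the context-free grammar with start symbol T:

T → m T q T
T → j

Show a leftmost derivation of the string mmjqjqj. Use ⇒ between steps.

T ⇒ mTqT ⇒ mmTqTqT ⇒ mmjqTqT ⇒ mmjqjqT ⇒ mmjqjqj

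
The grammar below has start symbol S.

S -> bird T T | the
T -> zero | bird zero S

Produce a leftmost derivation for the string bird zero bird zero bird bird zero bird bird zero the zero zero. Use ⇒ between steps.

S ⇒ bird T T ⇒ bird zero T ⇒ bird zero bird zero S ⇒ bird zero bird zero bird T T ⇒ bird zero bird zero bird bird zero S T ⇒ bird zero bird zero bird bird zero bird T T T ⇒ bird zero bird zero bird bird zero bird bird zero S T T ⇒ bird zero bird zero bird bird zero bird bird zero the T T ⇒ bird zero bird zero bird bird zero bird bird zero the zero T ⇒ bird zero bird zero bird bird zero bird bird zero the zero zero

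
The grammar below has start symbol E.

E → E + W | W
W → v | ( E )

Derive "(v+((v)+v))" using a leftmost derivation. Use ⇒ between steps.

E ⇒ W ⇒ (E) ⇒ (E+W) ⇒ (W+W) ⇒ (v+W) ⇒ (v+(E)) ⇒ (v+(E+W)) ⇒ (v+(W+W)) ⇒ (v+((E)+W)) ⇒ (v+((W)+W)) ⇒ (v+((v)+W)) ⇒ (v+((v)+v))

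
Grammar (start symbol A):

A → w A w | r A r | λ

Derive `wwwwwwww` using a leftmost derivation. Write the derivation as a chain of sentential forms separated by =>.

A => wAw   [A → w A w]
wAw => wwAww   [A → w A w]
wwAww => wwwAwww   [A → w A w]
wwwAwww => wwwwAwwww   [A → w A w]
wwwwAwwww => wwwwwwww   [A → λ]

A => wAw => wwAww => wwwAwww => wwwwAwwww => wwwwwwww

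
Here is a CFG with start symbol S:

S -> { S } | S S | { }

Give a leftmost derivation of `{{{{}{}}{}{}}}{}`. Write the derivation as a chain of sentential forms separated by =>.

S=>SS=>{S}S=>{{S}}S=>{{SS}}S=>{{SSS}}S=>{{{S}SS}}S=>{{{SS}SS}}S=>{{{{}S}SS}}S=>{{{{}{}}SS}}S=>{{{{}{}}{}S}}S=>{{{{}{}}{}{}}}S=>{{{{}{}}{}{}}}{}

S => SS   [S -> S S]
SS => {S}S   [S -> { S }]
{S}S => {{S}}S   [S -> { S }]
{{S}}S => {{SS}}S   [S -> S S]
{{SS}}S => {{SSS}}S   [S -> S S]
{{SSS}}S => {{{S}SS}}S   [S -> { S }]
{{{S}SS}}S => {{{SS}SS}}S   [S -> S S]
{{{SS}SS}}S => {{{{}S}SS}}S   [S -> { }]
{{{{}S}SS}}S => {{{{}{}}SS}}S   [S -> { }]
{{{{}{}}SS}}S => {{{{}{}}{}S}}S   [S -> { }]
{{{{}{}}{}S}}S => {{{{}{}}{}{}}}S   [S -> { }]
{{{{}{}}{}{}}}S => {{{{}{}}{}{}}}{}   [S -> { }]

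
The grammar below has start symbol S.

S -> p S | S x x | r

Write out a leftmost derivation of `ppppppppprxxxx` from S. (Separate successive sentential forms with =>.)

S=>pS=>ppS=>pppS=>ppppS=>pppppS=>ppppppS=>pppppppS=>pppppppSxx=>ppppppppSxx=>ppppppppSxxxx=>pppppppppSxxxx=>ppppppppprxxxx

S => pS   [S -> p S]
pS => ppS   [S -> p S]
ppS => pppS   [S -> p S]
pppS => ppppS   [S -> p S]
ppppS => pppppS   [S -> p S]
pppppS => ppppppS   [S -> p S]
ppppppS => pppppppS   [S -> p S]
pppppppS => pppppppSxx   [S -> S x x]
pppppppSxx => ppppppppSxx   [S -> p S]
ppppppppSxx => ppppppppSxxxx   [S -> S x x]
ppppppppSxxxx => pppppppppSxxxx   [S -> p S]
pppppppppSxxxx => ppppppppprxxxx   [S -> r]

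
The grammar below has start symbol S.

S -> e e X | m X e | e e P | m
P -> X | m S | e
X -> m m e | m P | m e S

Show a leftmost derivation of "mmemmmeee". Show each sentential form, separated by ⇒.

S ⇒ mXe ⇒ mmeSe ⇒ mmemXee ⇒ mmemmPee ⇒ mmemmXee ⇒ mmemmmPee ⇒ mmemmmeee

S ⇒ mXe   [S -> m X e]
mXe ⇒ mmeSe   [X -> m e S]
mmeSe ⇒ mmemXee   [S -> m X e]
mmemXee ⇒ mmemmPee   [X -> m P]
mmemmPee ⇒ mmemmXee   [P -> X]
mmemmXee ⇒ mmemmmPee   [X -> m P]
mmemmmPee ⇒ mmemmmeee   [P -> e]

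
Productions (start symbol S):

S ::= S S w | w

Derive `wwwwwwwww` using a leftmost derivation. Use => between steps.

S => SSw => wSw => wSSww => wSSwSww => wwSwSww => wwSSwwSww => wwwSwwSww => wwwwwwSww => wwwwwwwww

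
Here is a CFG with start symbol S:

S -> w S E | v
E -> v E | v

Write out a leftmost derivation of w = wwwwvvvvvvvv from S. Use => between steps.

S=>wSE=>wwSEE=>wwwSEEE=>wwwwSEEEE=>wwwwvEEEE=>wwwwvvEEE=>wwwwvvvEEE=>wwwwvvvvEE=>wwwwvvvvvEE=>wwwwvvvvvvE=>wwwwvvvvvvvE=>wwwwvvvvvvvv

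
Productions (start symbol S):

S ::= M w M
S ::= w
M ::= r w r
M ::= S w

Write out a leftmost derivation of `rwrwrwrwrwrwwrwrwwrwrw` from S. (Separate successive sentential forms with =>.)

S => MwM   [S ::= M w M]
MwM => rwrwM   [M ::= r w r]
rwrwM => rwrwSw   [M ::= S w]
rwrwSw => rwrwMwMw   [S ::= M w M]
rwrwMwMw => rwrwSwwMw   [M ::= S w]
rwrwSwwMw => rwrwMwMwwMw   [S ::= M w M]
rwrwMwMwwMw => rwrwSwwMwwMw   [M ::= S w]
rwrwSwwMwwMw => rwrwMwMwwMwwMw   [S ::= M w M]
rwrwMwMwwMwwMw => rwrwrwrwMwwMwwMw   [M ::= r w r]
rwrwrwrwMwwMwwMw => rwrwrwrwrwrwwMwwMw   [M ::= r w r]
rwrwrwrwrwrwwMwwMw => rwrwrwrwrwrwwrwrwwMw   [M ::= r w r]
rwrwrwrwrwrwwrwrwwMw => rwrwrwrwrwrwwrwrwwrwrw   [M ::= r w r]

S => MwM => rwrwM => rwrwSw => rwrwMwMw => rwrwSwwMw => rwrwMwMwwMw => rwrwSwwMwwMw => rwrwMwMwwMwwMw => rwrwrwrwMwwMwwMw => rwrwrwrwrwrwwMwwMw => rwrwrwrwrwrwwrwrwwMw => rwrwrwrwrwrwwrwrwwrwrw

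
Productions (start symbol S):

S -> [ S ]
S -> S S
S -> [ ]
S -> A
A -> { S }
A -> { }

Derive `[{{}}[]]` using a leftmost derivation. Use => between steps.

S=>[S]=>[SS]=>[AS]=>[{S}S]=>[{A}S]=>[{{}}S]=>[{{}}[]]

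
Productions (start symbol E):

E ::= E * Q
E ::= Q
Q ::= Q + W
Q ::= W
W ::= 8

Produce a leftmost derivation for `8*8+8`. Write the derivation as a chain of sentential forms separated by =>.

E => E*Q => Q*Q => W*Q => 8*Q => 8*Q+W => 8*W+W => 8*8+W => 8*8+8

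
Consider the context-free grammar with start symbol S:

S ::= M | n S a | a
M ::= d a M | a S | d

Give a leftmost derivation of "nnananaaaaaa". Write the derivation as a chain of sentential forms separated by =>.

S => nSa => nnSaa => nnMaa => nnaSaa => nnanSaaa => nnanMaaa => nnanaSaaa => nnananSaaaa => nnananMaaaa => nnananaSaaaa => nnananaaaaaa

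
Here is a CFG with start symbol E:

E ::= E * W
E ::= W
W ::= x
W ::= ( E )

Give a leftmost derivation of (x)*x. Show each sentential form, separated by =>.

E => E*W => W*W => (E)*W => (W)*W => (x)*W => (x)*x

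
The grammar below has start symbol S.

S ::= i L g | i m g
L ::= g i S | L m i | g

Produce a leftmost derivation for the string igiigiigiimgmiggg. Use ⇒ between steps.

S ⇒ iLg   [S ::= i L g]
iLg ⇒ igiSg   [L ::= g i S]
igiSg ⇒ igiiLgg   [S ::= i L g]
igiiLgg ⇒ igiigiSgg   [L ::= g i S]
igiigiSgg ⇒ igiigiiLggg   [S ::= i L g]
igiigiiLggg ⇒ igiigiiLmiggg   [L ::= L m i]
igiigiiLmiggg ⇒ igiigiigiSmiggg   [L ::= g i S]
igiigiigiSmiggg ⇒ igiigiigiimgmiggg   [S ::= i m g]

S ⇒ iLg ⇒ igiSg ⇒ igiiLgg ⇒ igiigiSgg ⇒ igiigiiLggg ⇒ igiigiiLmiggg ⇒ igiigiigiSmiggg ⇒ igiigiigiimgmiggg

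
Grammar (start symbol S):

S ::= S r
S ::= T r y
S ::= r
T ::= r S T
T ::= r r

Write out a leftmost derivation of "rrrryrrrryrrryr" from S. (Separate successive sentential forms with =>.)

S => Sr => Tryr => rSTryr => rTryTryr => rrrryTryr => rrrryrSTryr => rrrryrTryTryr => rrrryrrrryTryr => rrrryrrrryrrryr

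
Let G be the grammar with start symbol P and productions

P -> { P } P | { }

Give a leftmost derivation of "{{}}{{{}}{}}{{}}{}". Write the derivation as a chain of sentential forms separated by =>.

P => {P}P => {{}}P => {{}}{P}P => {{}}{{P}P}P => {{}}{{{}}P}P => {{}}{{{}}{}}P => {{}}{{{}}{}}{P}P => {{}}{{{}}{}}{{}}P => {{}}{{{}}{}}{{}}{}

P => {P}P   [P -> { P } P]
{P}P => {{}}P   [P -> { }]
{{}}P => {{}}{P}P   [P -> { P } P]
{{}}{P}P => {{}}{{P}P}P   [P -> { P } P]
{{}}{{P}P}P => {{}}{{{}}P}P   [P -> { }]
{{}}{{{}}P}P => {{}}{{{}}{}}P   [P -> { }]
{{}}{{{}}{}}P => {{}}{{{}}{}}{P}P   [P -> { P } P]
{{}}{{{}}{}}{P}P => {{}}{{{}}{}}{{}}P   [P -> { }]
{{}}{{{}}{}}{{}}P => {{}}{{{}}{}}{{}}{}   [P -> { }]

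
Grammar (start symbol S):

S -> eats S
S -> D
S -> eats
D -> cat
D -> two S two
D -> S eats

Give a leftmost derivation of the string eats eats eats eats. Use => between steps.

S => D   [S -> D]
D => S eats   [D -> S eats]
S eats => eats S eats   [S -> eats S]
eats S eats => eats D eats   [S -> D]
eats D eats => eats S eats eats   [D -> S eats]
eats S eats eats => eats eats eats eats   [S -> eats]

S => D => S eats => eats S eats => eats D eats => eats S eats eats => eats eats eats eats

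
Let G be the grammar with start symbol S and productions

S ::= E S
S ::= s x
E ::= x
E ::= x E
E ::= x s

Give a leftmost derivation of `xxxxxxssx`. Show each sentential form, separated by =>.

S=>ES=>xES=>xxES=>xxxS=>xxxES=>xxxxES=>xxxxxES=>xxxxxxsS=>xxxxxxssx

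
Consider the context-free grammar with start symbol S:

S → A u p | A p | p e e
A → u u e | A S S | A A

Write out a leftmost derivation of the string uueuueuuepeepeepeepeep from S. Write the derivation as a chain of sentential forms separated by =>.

S => Ap   [S → A p]
Ap => ASSp   [A → A S S]
ASSp => ASSSSp   [A → A S S]
ASSSSp => AASSSSp   [A → A A]
AASSSSp => AAASSSSp   [A → A A]
AAASSSSp => uueAASSSSp   [A → u u e]
uueAASSSSp => uueuueASSSSp   [A → u u e]
uueuueASSSSp => uueuueuueSSSSp   [A → u u e]
uueuueuueSSSSp => uueuueuuepeeSSSp   [S → p e e]
uueuueuuepeeSSSp => uueuueuuepeepeeSSp   [S → p e e]
uueuueuuepeepeeSSp => uueuueuuepeepeepeeSp   [S → p e e]
uueuueuuepeepeepeeSp => uueuueuuepeepeepeepeep   [S → p e e]

S => Ap => ASSp => ASSSSp => AASSSSp => AAASSSSp => uueAASSSSp => uueuueASSSSp => uueuueuueSSSSp => uueuueuuepeeSSSp => uueuueuuepeepeeSSp => uueuueuuepeepeepeeSp => uueuueuuepeepeepeepeep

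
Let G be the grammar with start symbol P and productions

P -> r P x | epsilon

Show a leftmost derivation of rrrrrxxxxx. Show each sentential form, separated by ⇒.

P ⇒ rPx ⇒ rrPxx ⇒ rrrPxxx ⇒ rrrrPxxxx ⇒ rrrrrPxxxxx ⇒ rrrrrxxxxx

P ⇒ rPx   [P -> r P x]
rPx ⇒ rrPxx   [P -> r P x]
rrPxx ⇒ rrrPxxx   [P -> r P x]
rrrPxxx ⇒ rrrrPxxxx   [P -> r P x]
rrrrPxxxx ⇒ rrrrrPxxxxx   [P -> r P x]
rrrrrPxxxxx ⇒ rrrrrxxxxx   [P -> epsilon]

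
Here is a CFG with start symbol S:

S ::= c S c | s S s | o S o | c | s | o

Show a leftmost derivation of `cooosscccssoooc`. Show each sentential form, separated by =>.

S => cSc   [S ::= c S c]
cSc => coSoc   [S ::= o S o]
coSoc => cooSooc   [S ::= o S o]
cooSooc => coooSoooc   [S ::= o S o]
coooSoooc => cooosSsoooc   [S ::= s S s]
cooosSsoooc => cooossSssoooc   [S ::= s S s]
cooossSssoooc => cooosscScssoooc   [S ::= c S c]
cooosscScssoooc => cooosscccssoooc   [S ::= c]

S => cSc => coSoc => cooSooc => coooSoooc => cooosSsoooc => cooossSssoooc => cooosscScssoooc => cooosscccssoooc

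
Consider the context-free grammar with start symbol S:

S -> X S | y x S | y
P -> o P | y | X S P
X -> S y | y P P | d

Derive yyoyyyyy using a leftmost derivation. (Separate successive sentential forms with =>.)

S => XS => yPPS => yyPS => yyoPS => yyoyS => yyoyXS => yyoyyPPS => yyoyyyPS => yyoyyyyS => yyoyyyyy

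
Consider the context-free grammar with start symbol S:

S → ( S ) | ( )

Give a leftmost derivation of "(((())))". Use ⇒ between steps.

S ⇒ (S) ⇒ ((S)) ⇒ (((S))) ⇒ (((())))

S ⇒ (S)   [S → ( S )]
(S) ⇒ ((S))   [S → ( S )]
((S)) ⇒ (((S)))   [S → ( S )]
(((S))) ⇒ (((())))   [S → ( )]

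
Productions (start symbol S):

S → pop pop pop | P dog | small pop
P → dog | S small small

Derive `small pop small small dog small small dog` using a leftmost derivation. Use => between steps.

S => P dog => S small small dog => P dog small small dog => S small small dog small small dog => small pop small small dog small small dog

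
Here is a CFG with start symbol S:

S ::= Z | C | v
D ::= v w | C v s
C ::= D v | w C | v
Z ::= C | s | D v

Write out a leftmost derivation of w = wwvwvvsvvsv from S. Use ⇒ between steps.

S ⇒ C ⇒ Dv ⇒ Cvsv ⇒ wCvsv ⇒ wDvvsv ⇒ wCvsvvsv ⇒ wwCvsvvsv ⇒ wwDvvsvvsv ⇒ wwvwvvsvvsv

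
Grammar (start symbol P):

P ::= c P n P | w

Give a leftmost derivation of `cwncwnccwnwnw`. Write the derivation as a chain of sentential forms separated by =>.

P=>cPnP=>cwnP=>cwncPnP=>cwncwnP=>cwncwncPnP=>cwncwnccPnPnP=>cwncwnccwnPnP=>cwncwnccwnwnP=>cwncwnccwnwnw

P => cPnP   [P ::= c P n P]
cPnP => cwnP   [P ::= w]
cwnP => cwncPnP   [P ::= c P n P]
cwncPnP => cwncwnP   [P ::= w]
cwncwnP => cwncwncPnP   [P ::= c P n P]
cwncwncPnP => cwncwnccPnPnP   [P ::= c P n P]
cwncwnccPnPnP => cwncwnccwnPnP   [P ::= w]
cwncwnccwnPnP => cwncwnccwnwnP   [P ::= w]
cwncwnccwnwnP => cwncwnccwnwnw   [P ::= w]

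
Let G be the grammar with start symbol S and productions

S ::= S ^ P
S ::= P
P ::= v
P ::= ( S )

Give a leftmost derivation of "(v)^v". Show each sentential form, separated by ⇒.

S ⇒ S^P ⇒ P^P ⇒ (S)^P ⇒ (P)^P ⇒ (v)^P ⇒ (v)^v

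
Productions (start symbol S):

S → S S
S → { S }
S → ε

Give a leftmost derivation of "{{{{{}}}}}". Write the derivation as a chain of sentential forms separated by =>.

S => {S} => {SS} => {{S}S} => {{{S}}S} => {{{{S}}}S} => {{{{{S}}}}S} => {{{{{}}}}S} => {{{{{}}}}}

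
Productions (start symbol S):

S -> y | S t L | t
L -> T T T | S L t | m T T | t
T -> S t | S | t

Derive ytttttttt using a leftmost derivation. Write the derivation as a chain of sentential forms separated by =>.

S => StL   [S -> S t L]
StL => StLtL   [S -> S t L]
StLtL => StLtLtL   [S -> S t L]
StLtLtL => StLtLtLtL   [S -> S t L]
StLtLtLtL => ytLtLtLtL   [S -> y]
ytLtLtLtL => ytttLtLtL   [L -> t]
ytttLtLtL => ytttttLtL   [L -> t]
ytttttLtL => ytttttttL   [L -> t]
ytttttttL => ytttttttt   [L -> t]

S => StL => StLtL => StLtLtL => StLtLtLtL => ytLtLtLtL => ytttLtLtL => ytttttLtL => ytttttttL => ytttttttt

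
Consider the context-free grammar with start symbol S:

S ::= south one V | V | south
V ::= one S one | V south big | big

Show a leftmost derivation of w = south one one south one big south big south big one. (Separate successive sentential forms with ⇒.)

S ⇒ south one V ⇒ south one one S one ⇒ south one one south one V one ⇒ south one one south one V south big one ⇒ south one one south one V south big south big one ⇒ south one one south one big south big south big one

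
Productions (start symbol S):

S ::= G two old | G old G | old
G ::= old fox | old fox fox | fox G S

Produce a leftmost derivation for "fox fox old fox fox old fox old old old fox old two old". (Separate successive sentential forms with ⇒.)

S ⇒ G two old ⇒ fox G S two old ⇒ fox fox G S S two old ⇒ fox fox old fox S S two old ⇒ fox fox old fox G old G S two old ⇒ fox fox old fox fox G S old G S two old ⇒ fox fox old fox fox old fox S old G S two old ⇒ fox fox old fox fox old fox old old G S two old ⇒ fox fox old fox fox old fox old old old fox S two old ⇒ fox fox old fox fox old fox old old old fox old two old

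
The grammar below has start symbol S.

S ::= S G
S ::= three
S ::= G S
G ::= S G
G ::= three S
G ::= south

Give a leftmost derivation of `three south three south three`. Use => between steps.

S => G S => S G S => G S G S => S G S G S => three G S G S => three south S G S => three south three G S => three south three south S => three south three south three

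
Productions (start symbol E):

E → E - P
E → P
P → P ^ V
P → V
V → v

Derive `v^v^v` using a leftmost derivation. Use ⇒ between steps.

E⇒P⇒P^V⇒P^V^V⇒V^V^V⇒v^V^V⇒v^v^V⇒v^v^v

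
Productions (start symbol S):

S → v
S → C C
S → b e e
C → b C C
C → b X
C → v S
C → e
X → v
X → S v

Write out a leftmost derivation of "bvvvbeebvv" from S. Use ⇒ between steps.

S ⇒ CC ⇒ bXC ⇒ bvC ⇒ bvvS ⇒ bvvCC ⇒ bvvvSC ⇒ bvvvbeeC ⇒ bvvvbeebX ⇒ bvvvbeebSv ⇒ bvvvbeebvv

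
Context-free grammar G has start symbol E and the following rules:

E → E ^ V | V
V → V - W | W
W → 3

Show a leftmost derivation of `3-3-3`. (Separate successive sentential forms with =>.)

E=>V=>V-W=>V-W-W=>W-W-W=>3-W-W=>3-3-W=>3-3-3

E => V   [E → V]
V => V-W   [V → V - W]
V-W => V-W-W   [V → V - W]
V-W-W => W-W-W   [V → W]
W-W-W => 3-W-W   [W → 3]
3-W-W => 3-3-W   [W → 3]
3-3-W => 3-3-3   [W → 3]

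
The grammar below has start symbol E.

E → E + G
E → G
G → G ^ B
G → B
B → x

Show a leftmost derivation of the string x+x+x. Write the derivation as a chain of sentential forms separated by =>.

E=>E+G=>E+G+G=>G+G+G=>B+G+G=>x+G+G=>x+B+G=>x+x+G=>x+x+B=>x+x+x

E => E+G   [E → E + G]
E+G => E+G+G   [E → E + G]
E+G+G => G+G+G   [E → G]
G+G+G => B+G+G   [G → B]
B+G+G => x+G+G   [B → x]
x+G+G => x+B+G   [G → B]
x+B+G => x+x+G   [B → x]
x+x+G => x+x+B   [G → B]
x+x+B => x+x+x   [B → x]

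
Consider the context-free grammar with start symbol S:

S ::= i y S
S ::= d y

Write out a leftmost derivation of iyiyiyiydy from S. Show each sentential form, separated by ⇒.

S ⇒ iyS ⇒ iyiyS ⇒ iyiyiyS ⇒ iyiyiyiyS ⇒ iyiyiyiydy

S ⇒ iyS   [S ::= i y S]
iyS ⇒ iyiyS   [S ::= i y S]
iyiyS ⇒ iyiyiyS   [S ::= i y S]
iyiyiyS ⇒ iyiyiyiyS   [S ::= i y S]
iyiyiyiyS ⇒ iyiyiyiydy   [S ::= d y]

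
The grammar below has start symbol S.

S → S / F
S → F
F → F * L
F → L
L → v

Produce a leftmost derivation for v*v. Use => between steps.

S => F   [S → F]
F => F*L   [F → F * L]
F*L => L*L   [F → L]
L*L => v*L   [L → v]
v*L => v*v   [L → v]

S=>F=>F*L=>L*L=>v*L=>v*v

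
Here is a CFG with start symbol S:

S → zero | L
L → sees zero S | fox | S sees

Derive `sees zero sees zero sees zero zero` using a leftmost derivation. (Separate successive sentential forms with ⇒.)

S ⇒ L ⇒ sees zero S ⇒ sees zero L ⇒ sees zero sees zero S ⇒ sees zero sees zero L ⇒ sees zero sees zero sees zero S ⇒ sees zero sees zero sees zero zero

S ⇒ L   [S → L]
L ⇒ sees zero S   [L → sees zero S]
sees zero S ⇒ sees zero L   [S → L]
sees zero L ⇒ sees zero sees zero S   [L → sees zero S]
sees zero sees zero S ⇒ sees zero sees zero L   [S → L]
sees zero sees zero L ⇒ sees zero sees zero sees zero S   [L → sees zero S]
sees zero sees zero sees zero S ⇒ sees zero sees zero sees zero zero   [S → zero]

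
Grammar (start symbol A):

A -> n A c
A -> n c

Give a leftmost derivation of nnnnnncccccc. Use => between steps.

A => nAc => nnAcc => nnnAccc => nnnnAcccc => nnnnnAccccc => nnnnnncccccc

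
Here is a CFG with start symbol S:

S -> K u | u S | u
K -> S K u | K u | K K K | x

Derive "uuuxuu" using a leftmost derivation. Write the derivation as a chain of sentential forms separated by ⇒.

S⇒uS⇒uuS⇒uuuS⇒uuuKu⇒uuuKuu⇒uuuxuu

S ⇒ uS   [S -> u S]
uS ⇒ uuS   [S -> u S]
uuS ⇒ uuuS   [S -> u S]
uuuS ⇒ uuuKu   [S -> K u]
uuuKu ⇒ uuuKuu   [K -> K u]
uuuKuu ⇒ uuuxuu   [K -> x]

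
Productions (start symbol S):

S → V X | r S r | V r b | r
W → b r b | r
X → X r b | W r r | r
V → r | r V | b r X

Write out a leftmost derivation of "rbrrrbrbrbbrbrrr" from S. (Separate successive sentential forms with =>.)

S=>rSr=>rVXr=>rbrXXr=>rbrXrbXr=>rbrXrbrbXr=>rbrXrbrbrbXr=>rbrrrbrbrbXr=>rbrrrbrbrbWrrr=>rbrrrbrbrbbrbrrr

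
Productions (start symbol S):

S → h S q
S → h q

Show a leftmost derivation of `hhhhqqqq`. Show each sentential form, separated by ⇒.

S ⇒ hSq ⇒ hhSqq ⇒ hhhSqqq ⇒ hhhhqqqq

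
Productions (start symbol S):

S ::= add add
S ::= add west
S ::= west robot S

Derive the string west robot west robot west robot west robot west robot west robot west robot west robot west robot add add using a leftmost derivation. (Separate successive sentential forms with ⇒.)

S ⇒ west robot S ⇒ west robot west robot S ⇒ west robot west robot west robot S ⇒ west robot west robot west robot west robot S ⇒ west robot west robot west robot west robot west robot S ⇒ west robot west robot west robot west robot west robot west robot S ⇒ west robot west robot west robot west robot west robot west robot west robot S ⇒ west robot west robot west robot west robot west robot west robot west robot west robot S ⇒ west robot west robot west robot west robot west robot west robot west robot west robot west robot S ⇒ west robot west robot west robot west robot west robot west robot west robot west robot west robot add add

S ⇒ west robot S   [S ::= west robot S]
west robot S ⇒ west robot west robot S   [S ::= west robot S]
west robot west robot S ⇒ west robot west robot west robot S   [S ::= west robot S]
west robot west robot west robot S ⇒ west robot west robot west robot west robot S   [S ::= west robot S]
west robot west robot west robot west robot S ⇒ west robot west robot west robot west robot west robot S   [S ::= west robot S]
west robot west robot west robot west robot west robot S ⇒ west robot west robot west robot west robot west robot west robot S   [S ::= west robot S]
west robot west robot west robot west robot west robot west robot S ⇒ west robot west robot west robot west robot west robot west robot west robot S   [S ::= west robot S]
west robot west robot west robot west robot west robot west robot west robot S ⇒ west robot west robot west robot west robot west robot west robot west robot west robot S   [S ::= west robot S]
west robot west robot west robot west robot west robot west robot west robot west robot S ⇒ west robot west robot west robot west robot west robot west robot west robot west robot west robot S   [S ::= west robot S]
west robot west robot west robot west robot west robot west robot west robot west robot west robot S ⇒ west robot west robot west robot west robot west robot west robot west robot west robot west robot add add   [S ::= add add]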